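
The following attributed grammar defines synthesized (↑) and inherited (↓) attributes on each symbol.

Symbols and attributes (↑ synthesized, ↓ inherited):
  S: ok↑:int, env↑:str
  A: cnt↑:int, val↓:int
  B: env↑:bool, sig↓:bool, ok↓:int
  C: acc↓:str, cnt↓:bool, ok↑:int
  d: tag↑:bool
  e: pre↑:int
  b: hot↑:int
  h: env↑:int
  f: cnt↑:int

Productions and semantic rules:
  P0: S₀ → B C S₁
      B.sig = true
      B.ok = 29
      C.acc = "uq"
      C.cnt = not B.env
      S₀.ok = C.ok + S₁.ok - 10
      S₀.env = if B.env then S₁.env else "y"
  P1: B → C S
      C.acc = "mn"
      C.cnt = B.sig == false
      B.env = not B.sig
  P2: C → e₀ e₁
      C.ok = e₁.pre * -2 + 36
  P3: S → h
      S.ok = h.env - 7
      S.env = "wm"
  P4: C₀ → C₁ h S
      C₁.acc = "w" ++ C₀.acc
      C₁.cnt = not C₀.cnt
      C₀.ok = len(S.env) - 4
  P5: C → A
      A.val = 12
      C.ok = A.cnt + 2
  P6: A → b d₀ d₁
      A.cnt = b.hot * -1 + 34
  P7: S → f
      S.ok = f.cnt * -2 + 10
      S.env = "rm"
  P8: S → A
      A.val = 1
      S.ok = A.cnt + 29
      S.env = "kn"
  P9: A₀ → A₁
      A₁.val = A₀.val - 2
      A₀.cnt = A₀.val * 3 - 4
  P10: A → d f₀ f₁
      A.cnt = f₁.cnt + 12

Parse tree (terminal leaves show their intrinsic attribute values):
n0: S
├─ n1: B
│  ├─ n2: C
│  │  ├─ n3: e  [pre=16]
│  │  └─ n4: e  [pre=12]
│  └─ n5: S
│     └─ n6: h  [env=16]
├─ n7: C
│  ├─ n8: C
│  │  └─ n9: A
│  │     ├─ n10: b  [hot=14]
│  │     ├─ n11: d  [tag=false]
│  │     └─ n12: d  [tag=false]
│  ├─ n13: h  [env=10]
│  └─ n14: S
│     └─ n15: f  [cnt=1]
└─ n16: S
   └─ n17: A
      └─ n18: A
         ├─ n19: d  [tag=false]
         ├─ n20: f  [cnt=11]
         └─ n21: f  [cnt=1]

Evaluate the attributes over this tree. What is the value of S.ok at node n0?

1. n1.sig = true  [true]
2. n1.ok = 29  [29]
3. n2.acc = "mn"  ["mn"]
4. n2.cnt = false  [B.sig == false]
5. n3.pre = 16  [terminal]
6. n4.pre = 12  [terminal]
7. n2.ok = 12  [e₁.pre * -2 + 36]
8. n6.env = 16  [terminal]
9. n5.ok = 9  [h.env - 7]
10. n5.env = "wm"  ["wm"]
11. n1.env = false  [not B.sig]
12. n7.acc = "uq"  ["uq"]
13. n7.cnt = true  [not B.env]
14. n8.acc = "wuq"  ["w" ++ C₀.acc]
15. n8.cnt = false  [not C₀.cnt]
16. n9.val = 12  [12]
17. n10.hot = 14  [terminal]
18. n11.tag = false  [terminal]
19. n12.tag = false  [terminal]
20. n9.cnt = 20  [b.hot * -1 + 34]
21. n8.ok = 22  [A.cnt + 2]
22. n13.env = 10  [terminal]
23. n15.cnt = 1  [terminal]
24. n14.ok = 8  [f.cnt * -2 + 10]
25. n14.env = "rm"  ["rm"]
26. n7.ok = -2  [len(S.env) - 4]
27. n17.val = 1  [1]
28. n18.val = -1  [A₀.val - 2]
29. n19.tag = false  [terminal]
30. n20.cnt = 11  [terminal]
31. n21.cnt = 1  [terminal]
32. n18.cnt = 13  [f₁.cnt + 12]
33. n17.cnt = -1  [A₀.val * 3 - 4]
34. n16.ok = 28  [A.cnt + 29]
35. n16.env = "kn"  ["kn"]
36. n0.ok = 16  [C.ok + S₁.ok - 10]
37. n0.env = "y"  [if B.env then S₁.env else "y"]

16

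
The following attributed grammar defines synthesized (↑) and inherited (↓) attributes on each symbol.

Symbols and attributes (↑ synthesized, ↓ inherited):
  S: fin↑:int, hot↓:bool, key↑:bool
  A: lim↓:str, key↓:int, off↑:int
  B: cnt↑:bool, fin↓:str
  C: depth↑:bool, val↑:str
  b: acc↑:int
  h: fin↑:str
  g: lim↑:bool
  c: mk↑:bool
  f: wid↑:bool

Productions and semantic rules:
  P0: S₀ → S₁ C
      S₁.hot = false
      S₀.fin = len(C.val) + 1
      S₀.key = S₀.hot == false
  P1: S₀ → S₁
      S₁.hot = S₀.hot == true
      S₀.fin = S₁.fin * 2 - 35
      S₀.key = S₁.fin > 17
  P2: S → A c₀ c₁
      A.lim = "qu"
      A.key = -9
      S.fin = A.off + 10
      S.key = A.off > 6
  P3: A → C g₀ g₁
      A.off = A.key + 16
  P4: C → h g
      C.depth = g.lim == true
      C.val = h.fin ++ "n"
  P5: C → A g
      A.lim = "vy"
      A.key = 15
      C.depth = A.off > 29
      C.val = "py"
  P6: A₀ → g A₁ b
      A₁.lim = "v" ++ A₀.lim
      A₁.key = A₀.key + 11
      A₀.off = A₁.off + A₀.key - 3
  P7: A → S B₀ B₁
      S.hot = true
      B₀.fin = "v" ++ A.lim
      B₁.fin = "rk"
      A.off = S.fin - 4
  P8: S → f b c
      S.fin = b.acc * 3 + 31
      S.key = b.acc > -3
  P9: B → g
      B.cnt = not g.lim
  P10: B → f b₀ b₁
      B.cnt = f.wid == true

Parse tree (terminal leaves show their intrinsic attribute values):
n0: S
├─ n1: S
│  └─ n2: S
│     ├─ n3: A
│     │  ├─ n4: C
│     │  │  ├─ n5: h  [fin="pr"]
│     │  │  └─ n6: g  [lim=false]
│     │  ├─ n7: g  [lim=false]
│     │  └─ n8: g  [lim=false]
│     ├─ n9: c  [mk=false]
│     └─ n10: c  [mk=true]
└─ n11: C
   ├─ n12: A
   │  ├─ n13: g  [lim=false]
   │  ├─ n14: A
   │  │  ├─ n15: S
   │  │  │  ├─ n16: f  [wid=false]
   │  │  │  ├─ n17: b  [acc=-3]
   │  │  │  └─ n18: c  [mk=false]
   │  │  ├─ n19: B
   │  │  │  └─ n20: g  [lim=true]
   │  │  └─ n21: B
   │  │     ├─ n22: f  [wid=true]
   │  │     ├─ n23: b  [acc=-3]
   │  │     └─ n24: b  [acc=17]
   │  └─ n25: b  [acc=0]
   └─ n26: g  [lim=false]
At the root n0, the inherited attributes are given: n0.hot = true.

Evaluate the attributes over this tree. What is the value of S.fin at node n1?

1. n0.hot = true  [given at root]
2. n1.hot = false  [false]
3. n2.hot = false  [S₀.hot == true]
4. n3.lim = "qu"  ["qu"]
5. n3.key = -9  [-9]
6. n5.fin = "pr"  [terminal]
7. n6.lim = false  [terminal]
8. n4.depth = false  [g.lim == true]
9. n4.val = "prn"  [h.fin ++ "n"]
10. n7.lim = false  [terminal]
11. n8.lim = false  [terminal]
12. n3.off = 7  [A.key + 16]
13. n9.mk = false  [terminal]
14. n10.mk = true  [terminal]
15. n2.fin = 17  [A.off + 10]
16. n2.key = true  [A.off > 6]
17. n1.fin = -1  [S₁.fin * 2 - 35]
18. n1.key = false  [S₁.fin > 17]
19. n12.lim = "vy"  ["vy"]
20. n12.key = 15  [15]
21. n13.lim = false  [terminal]
22. n14.lim = "vvy"  ["v" ++ A₀.lim]
23. n14.key = 26  [A₀.key + 11]
24. n15.hot = true  [true]
25. n16.wid = false  [terminal]
26. n17.acc = -3  [terminal]
27. n18.mk = false  [terminal]
28. n15.fin = 22  [b.acc * 3 + 31]
29. n15.key = false  [b.acc > -3]
30. n19.fin = "vvvy"  ["v" ++ A.lim]
31. n20.lim = true  [terminal]
32. n19.cnt = false  [not g.lim]
33. n21.fin = "rk"  ["rk"]
34. n22.wid = true  [terminal]
35. n23.acc = -3  [terminal]
36. n24.acc = 17  [terminal]
37. n21.cnt = true  [f.wid == true]
38. n14.off = 18  [S.fin - 4]
39. n25.acc = 0  [terminal]
40. n12.off = 30  [A₁.off + A₀.key - 3]
41. n26.lim = false  [terminal]
42. n11.depth = true  [A.off > 29]
43. n11.val = "py"  ["py"]
44. n0.fin = 3  [len(C.val) + 1]
45. n0.key = false  [S₀.hot == false]

-1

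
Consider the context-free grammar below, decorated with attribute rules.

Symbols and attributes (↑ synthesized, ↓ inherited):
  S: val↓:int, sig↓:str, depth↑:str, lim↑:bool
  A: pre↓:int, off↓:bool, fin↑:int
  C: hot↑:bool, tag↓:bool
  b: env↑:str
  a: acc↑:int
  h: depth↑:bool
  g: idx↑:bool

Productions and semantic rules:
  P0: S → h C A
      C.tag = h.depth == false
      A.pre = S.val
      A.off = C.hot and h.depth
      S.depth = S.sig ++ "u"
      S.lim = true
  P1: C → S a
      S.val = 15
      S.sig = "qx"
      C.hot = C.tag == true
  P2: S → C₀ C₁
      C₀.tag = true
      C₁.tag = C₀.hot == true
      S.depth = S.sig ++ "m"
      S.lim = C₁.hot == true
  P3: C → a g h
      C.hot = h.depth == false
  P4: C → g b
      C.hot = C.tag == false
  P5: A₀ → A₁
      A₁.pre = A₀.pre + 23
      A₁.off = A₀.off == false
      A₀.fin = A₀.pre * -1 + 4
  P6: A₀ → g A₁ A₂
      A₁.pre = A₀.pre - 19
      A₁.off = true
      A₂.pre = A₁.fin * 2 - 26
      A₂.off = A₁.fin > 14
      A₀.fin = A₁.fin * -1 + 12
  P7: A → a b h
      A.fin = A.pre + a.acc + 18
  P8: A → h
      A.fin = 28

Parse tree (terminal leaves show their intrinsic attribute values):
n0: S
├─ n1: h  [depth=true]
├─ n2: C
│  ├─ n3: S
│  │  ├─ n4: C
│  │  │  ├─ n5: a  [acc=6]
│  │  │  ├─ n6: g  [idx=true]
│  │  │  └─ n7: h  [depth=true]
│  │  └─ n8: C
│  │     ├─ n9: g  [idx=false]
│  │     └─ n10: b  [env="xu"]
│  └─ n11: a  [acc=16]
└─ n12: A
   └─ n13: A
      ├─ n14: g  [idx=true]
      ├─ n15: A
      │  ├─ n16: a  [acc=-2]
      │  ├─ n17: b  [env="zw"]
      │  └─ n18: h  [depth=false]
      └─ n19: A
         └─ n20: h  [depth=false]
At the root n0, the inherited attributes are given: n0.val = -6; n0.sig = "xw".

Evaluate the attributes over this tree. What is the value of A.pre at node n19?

1. n0.val = -6  [given at root]
2. n0.sig = "xw"  [given at root]
3. n1.depth = true  [terminal]
4. n2.tag = false  [h.depth == false]
5. n3.val = 15  [15]
6. n3.sig = "qx"  ["qx"]
7. n4.tag = true  [true]
8. n5.acc = 6  [terminal]
9. n6.idx = true  [terminal]
10. n7.depth = true  [terminal]
11. n4.hot = false  [h.depth == false]
12. n8.tag = false  [C₀.hot == true]
13. n9.idx = false  [terminal]
14. n10.env = "xu"  [terminal]
15. n8.hot = true  [C.tag == false]
16. n3.depth = "qxm"  [S.sig ++ "m"]
17. n3.lim = true  [C₁.hot == true]
18. n11.acc = 16  [terminal]
19. n2.hot = false  [C.tag == true]
20. n12.pre = -6  [S.val]
21. n12.off = false  [C.hot and h.depth]
22. n13.pre = 17  [A₀.pre + 23]
23. n13.off = true  [A₀.off == false]
24. n14.idx = true  [terminal]
25. n15.pre = -2  [A₀.pre - 19]
26. n15.off = true  [true]
27. n16.acc = -2  [terminal]
28. n17.env = "zw"  [terminal]
29. n18.depth = false  [terminal]
30. n15.fin = 14  [A.pre + a.acc + 18]
31. n19.pre = 2  [A₁.fin * 2 - 26]
32. n19.off = false  [A₁.fin > 14]
33. n20.depth = false  [terminal]
34. n19.fin = 28  [28]
35. n13.fin = -2  [A₁.fin * -1 + 12]
36. n12.fin = 10  [A₀.pre * -1 + 4]
37. n0.depth = "xwu"  [S.sig ++ "u"]
38. n0.lim = true  [true]

2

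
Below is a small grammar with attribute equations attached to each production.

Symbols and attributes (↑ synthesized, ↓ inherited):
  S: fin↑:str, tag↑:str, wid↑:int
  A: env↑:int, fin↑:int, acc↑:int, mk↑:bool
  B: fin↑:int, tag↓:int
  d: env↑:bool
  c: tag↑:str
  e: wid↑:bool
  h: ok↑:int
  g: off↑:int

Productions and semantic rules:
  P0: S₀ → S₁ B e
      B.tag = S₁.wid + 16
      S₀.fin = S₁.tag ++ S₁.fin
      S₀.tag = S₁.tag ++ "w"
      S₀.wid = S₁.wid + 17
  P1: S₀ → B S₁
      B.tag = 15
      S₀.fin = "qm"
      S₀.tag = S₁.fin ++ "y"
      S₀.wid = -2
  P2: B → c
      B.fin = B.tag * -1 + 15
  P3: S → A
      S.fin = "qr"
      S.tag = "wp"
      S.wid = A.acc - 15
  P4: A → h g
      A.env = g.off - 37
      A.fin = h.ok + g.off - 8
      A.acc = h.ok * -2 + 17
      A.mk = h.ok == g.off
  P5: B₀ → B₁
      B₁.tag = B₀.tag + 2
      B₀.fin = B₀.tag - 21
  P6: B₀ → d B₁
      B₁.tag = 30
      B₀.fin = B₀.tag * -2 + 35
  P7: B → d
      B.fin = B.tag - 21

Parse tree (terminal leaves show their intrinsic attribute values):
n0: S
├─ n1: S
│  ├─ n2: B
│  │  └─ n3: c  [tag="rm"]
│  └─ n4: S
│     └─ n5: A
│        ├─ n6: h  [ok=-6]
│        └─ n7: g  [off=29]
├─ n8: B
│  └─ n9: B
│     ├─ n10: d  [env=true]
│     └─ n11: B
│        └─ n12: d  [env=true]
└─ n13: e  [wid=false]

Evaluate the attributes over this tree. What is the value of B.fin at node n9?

3

1. n2.tag = 15  [15]
2. n3.tag = "rm"  [terminal]
3. n2.fin = 0  [B.tag * -1 + 15]
4. n6.ok = -6  [terminal]
5. n7.off = 29  [terminal]
6. n5.env = -8  [g.off - 37]
7. n5.fin = 15  [h.ok + g.off - 8]
8. n5.acc = 29  [h.ok * -2 + 17]
9. n5.mk = false  [h.ok == g.off]
10. n4.fin = "qr"  ["qr"]
11. n4.tag = "wp"  ["wp"]
12. n4.wid = 14  [A.acc - 15]
13. n1.fin = "qm"  ["qm"]
14. n1.tag = "qry"  [S₁.fin ++ "y"]
15. n1.wid = -2  [-2]
16. n8.tag = 14  [S₁.wid + 16]
17. n9.tag = 16  [B₀.tag + 2]
18. n10.env = true  [terminal]
19. n11.tag = 30  [30]
20. n12.env = true  [terminal]
21. n11.fin = 9  [B.tag - 21]
22. n9.fin = 3  [B₀.tag * -2 + 35]
23. n8.fin = -7  [B₀.tag - 21]
24. n13.wid = false  [terminal]
25. n0.fin = "qryqm"  [S₁.tag ++ S₁.fin]
26. n0.tag = "qryw"  [S₁.tag ++ "w"]
27. n0.wid = 15  [S₁.wid + 17]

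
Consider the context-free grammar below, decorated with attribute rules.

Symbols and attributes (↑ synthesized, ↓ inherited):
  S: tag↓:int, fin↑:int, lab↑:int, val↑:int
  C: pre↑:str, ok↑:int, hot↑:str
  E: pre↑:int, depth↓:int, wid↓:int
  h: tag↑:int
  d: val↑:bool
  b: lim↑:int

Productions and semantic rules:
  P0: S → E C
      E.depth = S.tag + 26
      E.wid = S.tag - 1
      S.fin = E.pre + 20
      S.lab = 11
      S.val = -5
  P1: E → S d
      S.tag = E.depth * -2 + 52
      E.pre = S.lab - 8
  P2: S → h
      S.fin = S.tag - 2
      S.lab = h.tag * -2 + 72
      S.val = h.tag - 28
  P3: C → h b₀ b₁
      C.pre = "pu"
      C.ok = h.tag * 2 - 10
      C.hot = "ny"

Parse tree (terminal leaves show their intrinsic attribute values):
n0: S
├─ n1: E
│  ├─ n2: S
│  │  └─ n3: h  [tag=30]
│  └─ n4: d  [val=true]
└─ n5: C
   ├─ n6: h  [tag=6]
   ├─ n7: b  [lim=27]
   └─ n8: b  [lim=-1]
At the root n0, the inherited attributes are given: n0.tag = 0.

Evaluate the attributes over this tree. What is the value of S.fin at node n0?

1. n0.tag = 0  [given at root]
2. n1.depth = 26  [S.tag + 26]
3. n1.wid = -1  [S.tag - 1]
4. n2.tag = 0  [E.depth * -2 + 52]
5. n3.tag = 30  [terminal]
6. n2.fin = -2  [S.tag - 2]
7. n2.lab = 12  [h.tag * -2 + 72]
8. n2.val = 2  [h.tag - 28]
9. n4.val = true  [terminal]
10. n1.pre = 4  [S.lab - 8]
11. n6.tag = 6  [terminal]
12. n7.lim = 27  [terminal]
13. n8.lim = -1  [terminal]
14. n5.pre = "pu"  ["pu"]
15. n5.ok = 2  [h.tag * 2 - 10]
16. n5.hot = "ny"  ["ny"]
17. n0.fin = 24  [E.pre + 20]
18. n0.lab = 11  [11]
19. n0.val = -5  [-5]

24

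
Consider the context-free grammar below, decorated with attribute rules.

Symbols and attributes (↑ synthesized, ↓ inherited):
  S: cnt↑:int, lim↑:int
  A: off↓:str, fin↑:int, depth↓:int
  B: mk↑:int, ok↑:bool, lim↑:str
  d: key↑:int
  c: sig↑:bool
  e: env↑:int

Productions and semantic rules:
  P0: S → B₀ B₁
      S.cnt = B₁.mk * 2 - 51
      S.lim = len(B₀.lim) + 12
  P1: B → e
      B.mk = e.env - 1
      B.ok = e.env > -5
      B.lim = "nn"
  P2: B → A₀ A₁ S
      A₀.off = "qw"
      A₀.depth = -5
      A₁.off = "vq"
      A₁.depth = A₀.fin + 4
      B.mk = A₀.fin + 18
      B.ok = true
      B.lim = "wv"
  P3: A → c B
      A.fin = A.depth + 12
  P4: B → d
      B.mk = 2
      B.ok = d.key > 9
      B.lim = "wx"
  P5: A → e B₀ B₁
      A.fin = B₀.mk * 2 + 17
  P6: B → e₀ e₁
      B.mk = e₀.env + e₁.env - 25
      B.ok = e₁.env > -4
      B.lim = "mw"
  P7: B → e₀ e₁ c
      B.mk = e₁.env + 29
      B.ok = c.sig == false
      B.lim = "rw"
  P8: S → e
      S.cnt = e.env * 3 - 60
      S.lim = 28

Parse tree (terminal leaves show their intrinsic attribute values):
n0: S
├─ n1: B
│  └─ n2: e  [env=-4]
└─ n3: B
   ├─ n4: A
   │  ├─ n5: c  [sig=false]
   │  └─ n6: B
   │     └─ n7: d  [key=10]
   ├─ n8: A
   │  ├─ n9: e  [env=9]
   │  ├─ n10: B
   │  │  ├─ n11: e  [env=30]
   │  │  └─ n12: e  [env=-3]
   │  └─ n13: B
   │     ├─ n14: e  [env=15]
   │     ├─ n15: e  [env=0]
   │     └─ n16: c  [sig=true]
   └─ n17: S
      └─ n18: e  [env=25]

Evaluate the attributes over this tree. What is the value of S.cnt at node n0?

-1

1. n2.env = -4  [terminal]
2. n1.mk = -5  [e.env - 1]
3. n1.ok = true  [e.env > -5]
4. n1.lim = "nn"  ["nn"]
5. n4.off = "qw"  ["qw"]
6. n4.depth = -5  [-5]
7. n5.sig = false  [terminal]
8. n7.key = 10  [terminal]
9. n6.mk = 2  [2]
10. n6.ok = true  [d.key > 9]
11. n6.lim = "wx"  ["wx"]
12. n4.fin = 7  [A.depth + 12]
13. n8.off = "vq"  ["vq"]
14. n8.depth = 11  [A₀.fin + 4]
15. n9.env = 9  [terminal]
16. n11.env = 30  [terminal]
17. n12.env = -3  [terminal]
18. n10.mk = 2  [e₀.env + e₁.env - 25]
19. n10.ok = true  [e₁.env > -4]
20. n10.lim = "mw"  ["mw"]
21. n14.env = 15  [terminal]
22. n15.env = 0  [terminal]
23. n16.sig = true  [terminal]
24. n13.mk = 29  [e₁.env + 29]
25. n13.ok = false  [c.sig == false]
26. n13.lim = "rw"  ["rw"]
27. n8.fin = 21  [B₀.mk * 2 + 17]
28. n18.env = 25  [terminal]
29. n17.cnt = 15  [e.env * 3 - 60]
30. n17.lim = 28  [28]
31. n3.mk = 25  [A₀.fin + 18]
32. n3.ok = true  [true]
33. n3.lim = "wv"  ["wv"]
34. n0.cnt = -1  [B₁.mk * 2 - 51]
35. n0.lim = 14  [len(B₀.lim) + 12]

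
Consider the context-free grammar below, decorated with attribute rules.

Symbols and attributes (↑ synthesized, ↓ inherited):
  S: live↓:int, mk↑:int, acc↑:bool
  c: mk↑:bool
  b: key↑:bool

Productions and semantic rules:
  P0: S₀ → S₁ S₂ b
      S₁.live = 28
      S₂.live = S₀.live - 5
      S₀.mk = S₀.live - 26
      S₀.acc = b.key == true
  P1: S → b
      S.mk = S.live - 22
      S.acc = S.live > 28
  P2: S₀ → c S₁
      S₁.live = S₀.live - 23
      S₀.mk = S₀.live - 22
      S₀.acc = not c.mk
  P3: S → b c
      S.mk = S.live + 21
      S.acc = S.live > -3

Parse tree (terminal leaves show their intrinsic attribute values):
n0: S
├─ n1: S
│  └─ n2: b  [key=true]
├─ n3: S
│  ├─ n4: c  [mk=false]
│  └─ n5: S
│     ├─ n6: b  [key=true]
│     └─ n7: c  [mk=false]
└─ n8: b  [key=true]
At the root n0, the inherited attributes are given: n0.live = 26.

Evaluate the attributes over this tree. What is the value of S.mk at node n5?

1. n0.live = 26  [given at root]
2. n1.live = 28  [28]
3. n2.key = true  [terminal]
4. n1.mk = 6  [S.live - 22]
5. n1.acc = false  [S.live > 28]
6. n3.live = 21  [S₀.live - 5]
7. n4.mk = false  [terminal]
8. n5.live = -2  [S₀.live - 23]
9. n6.key = true  [terminal]
10. n7.mk = false  [terminal]
11. n5.mk = 19  [S.live + 21]
12. n5.acc = true  [S.live > -3]
13. n3.mk = -1  [S₀.live - 22]
14. n3.acc = true  [not c.mk]
15. n8.key = true  [terminal]
16. n0.mk = 0  [S₀.live - 26]
17. n0.acc = true  [b.key == true]

19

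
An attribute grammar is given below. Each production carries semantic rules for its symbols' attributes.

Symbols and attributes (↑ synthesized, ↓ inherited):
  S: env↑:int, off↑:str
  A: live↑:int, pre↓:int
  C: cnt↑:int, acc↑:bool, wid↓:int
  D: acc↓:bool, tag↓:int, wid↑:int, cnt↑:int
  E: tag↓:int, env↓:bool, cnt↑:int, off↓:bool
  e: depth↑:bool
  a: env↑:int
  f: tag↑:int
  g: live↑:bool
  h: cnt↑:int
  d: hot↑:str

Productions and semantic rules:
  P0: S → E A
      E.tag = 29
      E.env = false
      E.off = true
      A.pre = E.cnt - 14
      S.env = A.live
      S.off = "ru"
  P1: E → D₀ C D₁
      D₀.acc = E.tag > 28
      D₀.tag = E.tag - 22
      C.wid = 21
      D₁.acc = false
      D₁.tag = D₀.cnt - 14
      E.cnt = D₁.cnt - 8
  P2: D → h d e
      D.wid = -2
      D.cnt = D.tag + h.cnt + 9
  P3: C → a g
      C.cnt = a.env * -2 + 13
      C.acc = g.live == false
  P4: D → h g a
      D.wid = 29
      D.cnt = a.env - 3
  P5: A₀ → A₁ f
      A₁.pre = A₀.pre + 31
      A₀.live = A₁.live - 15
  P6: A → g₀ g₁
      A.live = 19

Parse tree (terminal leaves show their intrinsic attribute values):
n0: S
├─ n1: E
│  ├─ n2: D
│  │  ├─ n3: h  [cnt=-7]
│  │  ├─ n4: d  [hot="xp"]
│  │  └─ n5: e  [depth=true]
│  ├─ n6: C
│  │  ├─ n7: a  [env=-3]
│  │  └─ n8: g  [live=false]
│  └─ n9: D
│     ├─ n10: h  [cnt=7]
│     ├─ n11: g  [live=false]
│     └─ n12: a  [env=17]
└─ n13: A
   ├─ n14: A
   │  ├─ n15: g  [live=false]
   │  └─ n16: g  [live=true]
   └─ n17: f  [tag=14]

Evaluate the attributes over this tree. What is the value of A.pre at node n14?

23

1. n1.tag = 29  [29]
2. n1.env = false  [false]
3. n1.off = true  [true]
4. n2.acc = true  [E.tag > 28]
5. n2.tag = 7  [E.tag - 22]
6. n3.cnt = -7  [terminal]
7. n4.hot = "xp"  [terminal]
8. n5.depth = true  [terminal]
9. n2.wid = -2  [-2]
10. n2.cnt = 9  [D.tag + h.cnt + 9]
11. n6.wid = 21  [21]
12. n7.env = -3  [terminal]
13. n8.live = false  [terminal]
14. n6.cnt = 19  [a.env * -2 + 13]
15. n6.acc = true  [g.live == false]
16. n9.acc = false  [false]
17. n9.tag = -5  [D₀.cnt - 14]
18. n10.cnt = 7  [terminal]
19. n11.live = false  [terminal]
20. n12.env = 17  [terminal]
21. n9.wid = 29  [29]
22. n9.cnt = 14  [a.env - 3]
23. n1.cnt = 6  [D₁.cnt - 8]
24. n13.pre = -8  [E.cnt - 14]
25. n14.pre = 23  [A₀.pre + 31]
26. n15.live = false  [terminal]
27. n16.live = true  [terminal]
28. n14.live = 19  [19]
29. n17.tag = 14  [terminal]
30. n13.live = 4  [A₁.live - 15]
31. n0.env = 4  [A.live]
32. n0.off = "ru"  ["ru"]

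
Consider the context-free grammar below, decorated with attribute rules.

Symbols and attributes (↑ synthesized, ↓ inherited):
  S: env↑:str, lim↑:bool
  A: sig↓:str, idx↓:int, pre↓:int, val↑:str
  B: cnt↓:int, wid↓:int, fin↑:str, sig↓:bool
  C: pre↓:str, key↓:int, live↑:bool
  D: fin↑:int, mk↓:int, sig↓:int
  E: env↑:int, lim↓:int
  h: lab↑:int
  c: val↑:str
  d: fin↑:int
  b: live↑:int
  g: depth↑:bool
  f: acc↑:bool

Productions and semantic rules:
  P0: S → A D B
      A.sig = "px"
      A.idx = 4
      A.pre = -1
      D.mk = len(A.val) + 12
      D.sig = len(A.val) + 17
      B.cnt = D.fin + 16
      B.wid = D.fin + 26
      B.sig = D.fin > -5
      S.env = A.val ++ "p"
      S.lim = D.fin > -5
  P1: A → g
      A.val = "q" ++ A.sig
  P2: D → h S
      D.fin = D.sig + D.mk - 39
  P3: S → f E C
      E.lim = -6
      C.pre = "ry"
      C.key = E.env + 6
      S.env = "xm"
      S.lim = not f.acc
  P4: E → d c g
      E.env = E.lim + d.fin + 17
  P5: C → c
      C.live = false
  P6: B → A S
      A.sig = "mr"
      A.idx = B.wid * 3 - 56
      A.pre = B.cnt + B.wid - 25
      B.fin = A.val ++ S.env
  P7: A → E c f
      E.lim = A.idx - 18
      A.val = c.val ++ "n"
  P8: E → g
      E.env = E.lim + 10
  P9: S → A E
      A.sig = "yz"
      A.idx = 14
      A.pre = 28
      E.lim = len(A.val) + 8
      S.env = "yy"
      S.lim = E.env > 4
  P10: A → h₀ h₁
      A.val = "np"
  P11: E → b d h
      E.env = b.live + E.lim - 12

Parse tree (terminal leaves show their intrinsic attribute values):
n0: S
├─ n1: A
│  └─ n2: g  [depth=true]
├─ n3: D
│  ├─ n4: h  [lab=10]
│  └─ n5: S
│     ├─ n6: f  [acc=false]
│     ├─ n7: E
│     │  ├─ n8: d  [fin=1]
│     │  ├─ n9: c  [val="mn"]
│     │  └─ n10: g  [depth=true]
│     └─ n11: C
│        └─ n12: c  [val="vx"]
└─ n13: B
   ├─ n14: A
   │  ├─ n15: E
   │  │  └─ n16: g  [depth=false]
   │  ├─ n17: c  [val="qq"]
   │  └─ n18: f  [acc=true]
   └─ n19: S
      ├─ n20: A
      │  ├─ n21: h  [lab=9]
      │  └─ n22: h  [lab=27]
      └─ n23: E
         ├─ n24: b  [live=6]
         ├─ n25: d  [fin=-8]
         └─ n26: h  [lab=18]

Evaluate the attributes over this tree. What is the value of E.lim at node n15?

-8

1. n1.sig = "px"  ["px"]
2. n1.idx = 4  [4]
3. n1.pre = -1  [-1]
4. n2.depth = true  [terminal]
5. n1.val = "qpx"  ["q" ++ A.sig]
6. n3.mk = 15  [len(A.val) + 12]
7. n3.sig = 20  [len(A.val) + 17]
8. n4.lab = 10  [terminal]
9. n6.acc = false  [terminal]
10. n7.lim = -6  [-6]
11. n8.fin = 1  [terminal]
12. n9.val = "mn"  [terminal]
13. n10.depth = true  [terminal]
14. n7.env = 12  [E.lim + d.fin + 17]
15. n11.pre = "ry"  ["ry"]
16. n11.key = 18  [E.env + 6]
17. n12.val = "vx"  [terminal]
18. n11.live = false  [false]
19. n5.env = "xm"  ["xm"]
20. n5.lim = true  [not f.acc]
21. n3.fin = -4  [D.sig + D.mk - 39]
22. n13.cnt = 12  [D.fin + 16]
23. n13.wid = 22  [D.fin + 26]
24. n13.sig = true  [D.fin > -5]
25. n14.sig = "mr"  ["mr"]
26. n14.idx = 10  [B.wid * 3 - 56]
27. n14.pre = 9  [B.cnt + B.wid - 25]
28. n15.lim = -8  [A.idx - 18]
29. n16.depth = false  [terminal]
30. n15.env = 2  [E.lim + 10]
31. n17.val = "qq"  [terminal]
32. n18.acc = true  [terminal]
33. n14.val = "qqn"  [c.val ++ "n"]
34. n20.sig = "yz"  ["yz"]
35. n20.idx = 14  [14]
36. n20.pre = 28  [28]
37. n21.lab = 9  [terminal]
38. n22.lab = 27  [terminal]
39. n20.val = "np"  ["np"]
40. n23.lim = 10  [len(A.val) + 8]
41. n24.live = 6  [terminal]
42. n25.fin = -8  [terminal]
43. n26.lab = 18  [terminal]
44. n23.env = 4  [b.live + E.lim - 12]
45. n19.env = "yy"  ["yy"]
46. n19.lim = false  [E.env > 4]
47. n13.fin = "qqnyy"  [A.val ++ S.env]
48. n0.env = "qpxp"  [A.val ++ "p"]
49. n0.lim = true  [D.fin > -5]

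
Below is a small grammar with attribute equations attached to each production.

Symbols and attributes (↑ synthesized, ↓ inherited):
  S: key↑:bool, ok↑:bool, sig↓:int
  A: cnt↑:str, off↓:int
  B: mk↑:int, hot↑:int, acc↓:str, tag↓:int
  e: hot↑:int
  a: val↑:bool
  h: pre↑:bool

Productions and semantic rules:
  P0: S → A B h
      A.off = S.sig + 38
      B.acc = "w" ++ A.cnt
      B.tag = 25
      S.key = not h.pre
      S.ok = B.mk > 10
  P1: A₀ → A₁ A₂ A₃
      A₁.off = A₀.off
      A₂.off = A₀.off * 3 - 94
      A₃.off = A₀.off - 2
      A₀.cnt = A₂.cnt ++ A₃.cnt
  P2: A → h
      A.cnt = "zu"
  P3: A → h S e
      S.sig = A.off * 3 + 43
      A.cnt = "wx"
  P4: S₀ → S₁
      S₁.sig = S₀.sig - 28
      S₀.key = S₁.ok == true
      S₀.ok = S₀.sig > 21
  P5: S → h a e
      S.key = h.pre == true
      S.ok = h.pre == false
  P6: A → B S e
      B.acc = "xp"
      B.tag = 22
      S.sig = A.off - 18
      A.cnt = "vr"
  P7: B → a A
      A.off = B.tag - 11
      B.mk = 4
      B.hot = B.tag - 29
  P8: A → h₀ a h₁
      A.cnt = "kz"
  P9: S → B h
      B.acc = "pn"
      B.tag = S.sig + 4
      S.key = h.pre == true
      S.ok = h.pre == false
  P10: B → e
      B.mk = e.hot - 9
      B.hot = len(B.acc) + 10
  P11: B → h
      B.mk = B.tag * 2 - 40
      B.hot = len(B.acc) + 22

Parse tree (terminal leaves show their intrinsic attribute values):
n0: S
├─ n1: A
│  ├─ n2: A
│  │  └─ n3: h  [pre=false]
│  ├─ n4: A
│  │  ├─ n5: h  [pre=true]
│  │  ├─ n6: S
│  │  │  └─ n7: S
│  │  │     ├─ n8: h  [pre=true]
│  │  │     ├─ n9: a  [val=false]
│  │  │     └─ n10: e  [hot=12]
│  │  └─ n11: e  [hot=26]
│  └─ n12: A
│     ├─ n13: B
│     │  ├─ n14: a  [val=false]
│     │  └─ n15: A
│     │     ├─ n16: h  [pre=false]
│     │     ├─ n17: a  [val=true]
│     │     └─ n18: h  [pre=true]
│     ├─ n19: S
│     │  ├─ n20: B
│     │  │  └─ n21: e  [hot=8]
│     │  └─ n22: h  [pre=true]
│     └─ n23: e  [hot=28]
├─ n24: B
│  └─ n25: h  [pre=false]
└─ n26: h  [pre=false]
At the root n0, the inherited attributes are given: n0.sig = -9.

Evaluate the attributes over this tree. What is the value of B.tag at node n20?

13

1. n0.sig = -9  [given at root]
2. n1.off = 29  [S.sig + 38]
3. n2.off = 29  [A₀.off]
4. n3.pre = false  [terminal]
5. n2.cnt = "zu"  ["zu"]
6. n4.off = -7  [A₀.off * 3 - 94]
7. n5.pre = true  [terminal]
8. n6.sig = 22  [A.off * 3 + 43]
9. n7.sig = -6  [S₀.sig - 28]
10. n8.pre = true  [terminal]
11. n9.val = false  [terminal]
12. n10.hot = 12  [terminal]
13. n7.key = true  [h.pre == true]
14. n7.ok = false  [h.pre == false]
15. n6.key = false  [S₁.ok == true]
16. n6.ok = true  [S₀.sig > 21]
17. n11.hot = 26  [terminal]
18. n4.cnt = "wx"  ["wx"]
19. n12.off = 27  [A₀.off - 2]
20. n13.acc = "xp"  ["xp"]
21. n13.tag = 22  [22]
22. n14.val = false  [terminal]
23. n15.off = 11  [B.tag - 11]
24. n16.pre = false  [terminal]
25. n17.val = true  [terminal]
26. n18.pre = true  [terminal]
27. n15.cnt = "kz"  ["kz"]
28. n13.mk = 4  [4]
29. n13.hot = -7  [B.tag - 29]
30. n19.sig = 9  [A.off - 18]
31. n20.acc = "pn"  ["pn"]
32. n20.tag = 13  [S.sig + 4]
33. n21.hot = 8  [terminal]
34. n20.mk = -1  [e.hot - 9]
35. n20.hot = 12  [len(B.acc) + 10]
36. n22.pre = true  [terminal]
37. n19.key = true  [h.pre == true]
38. n19.ok = false  [h.pre == false]
39. n23.hot = 28  [terminal]
40. n12.cnt = "vr"  ["vr"]
41. n1.cnt = "wxvr"  [A₂.cnt ++ A₃.cnt]
42. n24.acc = "wwxvr"  ["w" ++ A.cnt]
43. n24.tag = 25  [25]
44. n25.pre = false  [terminal]
45. n24.mk = 10  [B.tag * 2 - 40]
46. n24.hot = 27  [len(B.acc) + 22]
47. n26.pre = false  [terminal]
48. n0.key = true  [not h.pre]
49. n0.ok = false  [B.mk > 10]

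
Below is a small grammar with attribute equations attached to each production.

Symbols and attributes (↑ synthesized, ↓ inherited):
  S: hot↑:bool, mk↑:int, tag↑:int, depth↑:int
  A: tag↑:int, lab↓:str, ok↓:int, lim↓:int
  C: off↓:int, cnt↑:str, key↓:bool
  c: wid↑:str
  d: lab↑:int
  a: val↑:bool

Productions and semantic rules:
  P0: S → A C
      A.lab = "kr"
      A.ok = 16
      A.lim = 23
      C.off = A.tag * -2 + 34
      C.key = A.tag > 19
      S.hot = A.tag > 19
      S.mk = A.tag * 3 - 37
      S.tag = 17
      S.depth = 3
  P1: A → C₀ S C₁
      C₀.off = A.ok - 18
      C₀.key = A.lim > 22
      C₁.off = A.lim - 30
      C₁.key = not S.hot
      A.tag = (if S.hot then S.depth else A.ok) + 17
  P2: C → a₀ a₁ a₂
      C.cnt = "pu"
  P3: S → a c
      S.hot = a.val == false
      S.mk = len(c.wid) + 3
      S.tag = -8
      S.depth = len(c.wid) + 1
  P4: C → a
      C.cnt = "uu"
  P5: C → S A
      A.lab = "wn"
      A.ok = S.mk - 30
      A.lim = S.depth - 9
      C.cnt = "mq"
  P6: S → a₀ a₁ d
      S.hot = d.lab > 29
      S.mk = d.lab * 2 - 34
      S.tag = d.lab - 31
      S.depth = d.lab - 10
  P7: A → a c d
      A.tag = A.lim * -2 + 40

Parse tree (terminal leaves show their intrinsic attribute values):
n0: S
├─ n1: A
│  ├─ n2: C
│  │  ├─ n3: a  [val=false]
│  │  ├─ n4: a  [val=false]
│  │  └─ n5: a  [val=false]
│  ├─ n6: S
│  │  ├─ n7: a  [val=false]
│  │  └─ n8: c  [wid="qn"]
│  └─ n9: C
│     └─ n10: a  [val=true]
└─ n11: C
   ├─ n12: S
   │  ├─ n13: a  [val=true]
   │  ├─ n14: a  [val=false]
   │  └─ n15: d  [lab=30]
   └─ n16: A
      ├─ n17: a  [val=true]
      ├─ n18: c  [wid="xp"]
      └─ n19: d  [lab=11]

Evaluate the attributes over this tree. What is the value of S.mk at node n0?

23

1. n1.lab = "kr"  ["kr"]
2. n1.ok = 16  [16]
3. n1.lim = 23  [23]
4. n2.off = -2  [A.ok - 18]
5. n2.key = true  [A.lim > 22]
6. n3.val = false  [terminal]
7. n4.val = false  [terminal]
8. n5.val = false  [terminal]
9. n2.cnt = "pu"  ["pu"]
10. n7.val = false  [terminal]
11. n8.wid = "qn"  [terminal]
12. n6.hot = true  [a.val == false]
13. n6.mk = 5  [len(c.wid) + 3]
14. n6.tag = -8  [-8]
15. n6.depth = 3  [len(c.wid) + 1]
16. n9.off = -7  [A.lim - 30]
17. n9.key = false  [not S.hot]
18. n10.val = true  [terminal]
19. n9.cnt = "uu"  ["uu"]
20. n1.tag = 20  [(if S.hot then S.depth else A.ok) + 17]
21. n11.off = -6  [A.tag * -2 + 34]
22. n11.key = true  [A.tag > 19]
23. n13.val = true  [terminal]
24. n14.val = false  [terminal]
25. n15.lab = 30  [terminal]
26. n12.hot = true  [d.lab > 29]
27. n12.mk = 26  [d.lab * 2 - 34]
28. n12.tag = -1  [d.lab - 31]
29. n12.depth = 20  [d.lab - 10]
30. n16.lab = "wn"  ["wn"]
31. n16.ok = -4  [S.mk - 30]
32. n16.lim = 11  [S.depth - 9]
33. n17.val = true  [terminal]
34. n18.wid = "xp"  [terminal]
35. n19.lab = 11  [terminal]
36. n16.tag = 18  [A.lim * -2 + 40]
37. n11.cnt = "mq"  ["mq"]
38. n0.hot = true  [A.tag > 19]
39. n0.mk = 23  [A.tag * 3 - 37]
40. n0.tag = 17  [17]
41. n0.depth = 3  [3]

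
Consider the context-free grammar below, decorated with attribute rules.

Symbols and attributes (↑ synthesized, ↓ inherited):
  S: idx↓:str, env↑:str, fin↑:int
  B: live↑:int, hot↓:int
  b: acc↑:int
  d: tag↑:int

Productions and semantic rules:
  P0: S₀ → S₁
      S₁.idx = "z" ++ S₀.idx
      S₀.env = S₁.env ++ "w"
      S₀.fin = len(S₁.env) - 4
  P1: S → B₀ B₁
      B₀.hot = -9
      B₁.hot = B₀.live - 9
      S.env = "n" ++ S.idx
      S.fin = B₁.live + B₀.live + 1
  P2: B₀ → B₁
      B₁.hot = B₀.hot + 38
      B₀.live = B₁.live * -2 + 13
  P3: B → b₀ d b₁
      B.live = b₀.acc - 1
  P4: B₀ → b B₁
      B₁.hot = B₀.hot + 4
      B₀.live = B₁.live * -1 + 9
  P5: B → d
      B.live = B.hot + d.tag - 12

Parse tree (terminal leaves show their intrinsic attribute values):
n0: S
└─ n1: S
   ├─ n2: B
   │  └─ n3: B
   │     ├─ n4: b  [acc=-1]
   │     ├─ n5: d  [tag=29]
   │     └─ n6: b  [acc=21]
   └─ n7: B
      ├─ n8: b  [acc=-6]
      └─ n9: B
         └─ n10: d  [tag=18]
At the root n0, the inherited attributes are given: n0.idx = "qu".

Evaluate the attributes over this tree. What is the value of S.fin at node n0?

0

1. n0.idx = "qu"  [given at root]
2. n1.idx = "zqu"  ["z" ++ S₀.idx]
3. n2.hot = -9  [-9]
4. n3.hot = 29  [B₀.hot + 38]
5. n4.acc = -1  [terminal]
6. n5.tag = 29  [terminal]
7. n6.acc = 21  [terminal]
8. n3.live = -2  [b₀.acc - 1]
9. n2.live = 17  [B₁.live * -2 + 13]
10. n7.hot = 8  [B₀.live - 9]
11. n8.acc = -6  [terminal]
12. n9.hot = 12  [B₀.hot + 4]
13. n10.tag = 18  [terminal]
14. n9.live = 18  [B.hot + d.tag - 12]
15. n7.live = -9  [B₁.live * -1 + 9]
16. n1.env = "nzqu"  ["n" ++ S.idx]
17. n1.fin = 9  [B₁.live + B₀.live + 1]
18. n0.env = "nzquw"  [S₁.env ++ "w"]
19. n0.fin = 0  [len(S₁.env) - 4]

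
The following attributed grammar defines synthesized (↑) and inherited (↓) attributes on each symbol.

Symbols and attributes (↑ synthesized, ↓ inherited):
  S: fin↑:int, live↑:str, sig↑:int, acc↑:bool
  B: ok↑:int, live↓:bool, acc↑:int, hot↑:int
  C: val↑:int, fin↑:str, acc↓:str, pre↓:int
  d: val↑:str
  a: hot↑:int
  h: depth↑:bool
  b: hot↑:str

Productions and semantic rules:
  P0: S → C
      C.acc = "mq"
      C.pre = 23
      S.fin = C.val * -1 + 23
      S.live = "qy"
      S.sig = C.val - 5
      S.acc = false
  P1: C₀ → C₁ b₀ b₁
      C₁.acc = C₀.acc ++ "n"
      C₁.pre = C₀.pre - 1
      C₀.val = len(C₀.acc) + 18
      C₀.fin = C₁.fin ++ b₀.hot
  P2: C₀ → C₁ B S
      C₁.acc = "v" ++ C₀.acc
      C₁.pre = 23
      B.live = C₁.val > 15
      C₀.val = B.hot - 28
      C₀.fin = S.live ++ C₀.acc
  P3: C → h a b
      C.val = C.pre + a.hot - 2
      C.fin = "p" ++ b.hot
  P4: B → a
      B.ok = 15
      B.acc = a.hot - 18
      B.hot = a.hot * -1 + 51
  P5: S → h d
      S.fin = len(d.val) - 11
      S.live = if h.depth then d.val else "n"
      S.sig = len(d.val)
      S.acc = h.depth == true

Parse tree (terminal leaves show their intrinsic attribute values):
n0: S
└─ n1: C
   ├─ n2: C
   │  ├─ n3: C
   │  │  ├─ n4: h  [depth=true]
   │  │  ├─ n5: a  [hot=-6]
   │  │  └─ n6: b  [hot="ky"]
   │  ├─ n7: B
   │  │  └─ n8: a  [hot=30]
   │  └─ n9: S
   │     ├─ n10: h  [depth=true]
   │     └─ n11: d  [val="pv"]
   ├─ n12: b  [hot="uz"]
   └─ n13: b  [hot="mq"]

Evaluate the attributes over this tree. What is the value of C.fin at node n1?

"pvmqnuz"

1. n1.acc = "mq"  ["mq"]
2. n1.pre = 23  [23]
3. n2.acc = "mqn"  [C₀.acc ++ "n"]
4. n2.pre = 22  [C₀.pre - 1]
5. n3.acc = "vmqn"  ["v" ++ C₀.acc]
6. n3.pre = 23  [23]
7. n4.depth = true  [terminal]
8. n5.hot = -6  [terminal]
9. n6.hot = "ky"  [terminal]
10. n3.val = 15  [C.pre + a.hot - 2]
11. n3.fin = "pky"  ["p" ++ b.hot]
12. n7.live = false  [C₁.val > 15]
13. n8.hot = 30  [terminal]
14. n7.ok = 15  [15]
15. n7.acc = 12  [a.hot - 18]
16. n7.hot = 21  [a.hot * -1 + 51]
17. n10.depth = true  [terminal]
18. n11.val = "pv"  [terminal]
19. n9.fin = -9  [len(d.val) - 11]
20. n9.live = "pv"  [if h.depth then d.val else "n"]
21. n9.sig = 2  [len(d.val)]
22. n9.acc = true  [h.depth == true]
23. n2.val = -7  [B.hot - 28]
24. n2.fin = "pvmqn"  [S.live ++ C₀.acc]
25. n12.hot = "uz"  [terminal]
26. n13.hot = "mq"  [terminal]
27. n1.val = 20  [len(C₀.acc) + 18]
28. n1.fin = "pvmqnuz"  [C₁.fin ++ b₀.hot]
29. n0.fin = 3  [C.val * -1 + 23]
30. n0.live = "qy"  ["qy"]
31. n0.sig = 15  [C.val - 5]
32. n0.acc = false  [false]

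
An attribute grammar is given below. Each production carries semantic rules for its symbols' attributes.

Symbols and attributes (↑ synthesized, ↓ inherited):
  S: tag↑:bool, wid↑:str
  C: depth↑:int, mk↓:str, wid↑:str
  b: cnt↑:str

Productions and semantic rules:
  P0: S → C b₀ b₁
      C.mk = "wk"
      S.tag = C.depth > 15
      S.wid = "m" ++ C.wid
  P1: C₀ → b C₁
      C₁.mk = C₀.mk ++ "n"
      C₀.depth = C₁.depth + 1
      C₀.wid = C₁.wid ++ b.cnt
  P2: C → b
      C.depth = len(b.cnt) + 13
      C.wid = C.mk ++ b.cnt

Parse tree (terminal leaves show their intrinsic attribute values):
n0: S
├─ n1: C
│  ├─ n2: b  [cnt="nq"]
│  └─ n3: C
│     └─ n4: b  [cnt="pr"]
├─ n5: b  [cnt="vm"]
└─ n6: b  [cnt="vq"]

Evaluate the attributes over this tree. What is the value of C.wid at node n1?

"wknprnq"

1. n1.mk = "wk"  ["wk"]
2. n2.cnt = "nq"  [terminal]
3. n3.mk = "wkn"  [C₀.mk ++ "n"]
4. n4.cnt = "pr"  [terminal]
5. n3.depth = 15  [len(b.cnt) + 13]
6. n3.wid = "wknpr"  [C.mk ++ b.cnt]
7. n1.depth = 16  [C₁.depth + 1]
8. n1.wid = "wknprnq"  [C₁.wid ++ b.cnt]
9. n5.cnt = "vm"  [terminal]
10. n6.cnt = "vq"  [terminal]
11. n0.tag = true  [C.depth > 15]
12. n0.wid = "mwknprnq"  ["m" ++ C.wid]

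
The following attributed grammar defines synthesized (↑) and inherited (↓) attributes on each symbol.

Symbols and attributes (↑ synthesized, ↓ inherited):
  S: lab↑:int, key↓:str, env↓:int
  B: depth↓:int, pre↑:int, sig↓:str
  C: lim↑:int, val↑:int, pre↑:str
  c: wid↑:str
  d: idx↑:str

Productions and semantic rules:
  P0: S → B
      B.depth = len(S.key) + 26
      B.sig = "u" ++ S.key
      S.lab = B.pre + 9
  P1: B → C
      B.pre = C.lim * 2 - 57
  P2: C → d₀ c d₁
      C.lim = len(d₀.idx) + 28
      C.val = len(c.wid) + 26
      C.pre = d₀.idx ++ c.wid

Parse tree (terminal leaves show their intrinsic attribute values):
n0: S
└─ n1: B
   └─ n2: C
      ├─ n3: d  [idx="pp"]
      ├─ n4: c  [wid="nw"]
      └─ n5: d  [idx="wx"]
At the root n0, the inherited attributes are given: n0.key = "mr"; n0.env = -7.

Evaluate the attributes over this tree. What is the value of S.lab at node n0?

12

1. n0.key = "mr"  [given at root]
2. n0.env = -7  [given at root]
3. n1.depth = 28  [len(S.key) + 26]
4. n1.sig = "umr"  ["u" ++ S.key]
5. n3.idx = "pp"  [terminal]
6. n4.wid = "nw"  [terminal]
7. n5.idx = "wx"  [terminal]
8. n2.lim = 30  [len(d₀.idx) + 28]
9. n2.val = 28  [len(c.wid) + 26]
10. n2.pre = "ppnw"  [d₀.idx ++ c.wid]
11. n1.pre = 3  [C.lim * 2 - 57]
12. n0.lab = 12  [B.pre + 9]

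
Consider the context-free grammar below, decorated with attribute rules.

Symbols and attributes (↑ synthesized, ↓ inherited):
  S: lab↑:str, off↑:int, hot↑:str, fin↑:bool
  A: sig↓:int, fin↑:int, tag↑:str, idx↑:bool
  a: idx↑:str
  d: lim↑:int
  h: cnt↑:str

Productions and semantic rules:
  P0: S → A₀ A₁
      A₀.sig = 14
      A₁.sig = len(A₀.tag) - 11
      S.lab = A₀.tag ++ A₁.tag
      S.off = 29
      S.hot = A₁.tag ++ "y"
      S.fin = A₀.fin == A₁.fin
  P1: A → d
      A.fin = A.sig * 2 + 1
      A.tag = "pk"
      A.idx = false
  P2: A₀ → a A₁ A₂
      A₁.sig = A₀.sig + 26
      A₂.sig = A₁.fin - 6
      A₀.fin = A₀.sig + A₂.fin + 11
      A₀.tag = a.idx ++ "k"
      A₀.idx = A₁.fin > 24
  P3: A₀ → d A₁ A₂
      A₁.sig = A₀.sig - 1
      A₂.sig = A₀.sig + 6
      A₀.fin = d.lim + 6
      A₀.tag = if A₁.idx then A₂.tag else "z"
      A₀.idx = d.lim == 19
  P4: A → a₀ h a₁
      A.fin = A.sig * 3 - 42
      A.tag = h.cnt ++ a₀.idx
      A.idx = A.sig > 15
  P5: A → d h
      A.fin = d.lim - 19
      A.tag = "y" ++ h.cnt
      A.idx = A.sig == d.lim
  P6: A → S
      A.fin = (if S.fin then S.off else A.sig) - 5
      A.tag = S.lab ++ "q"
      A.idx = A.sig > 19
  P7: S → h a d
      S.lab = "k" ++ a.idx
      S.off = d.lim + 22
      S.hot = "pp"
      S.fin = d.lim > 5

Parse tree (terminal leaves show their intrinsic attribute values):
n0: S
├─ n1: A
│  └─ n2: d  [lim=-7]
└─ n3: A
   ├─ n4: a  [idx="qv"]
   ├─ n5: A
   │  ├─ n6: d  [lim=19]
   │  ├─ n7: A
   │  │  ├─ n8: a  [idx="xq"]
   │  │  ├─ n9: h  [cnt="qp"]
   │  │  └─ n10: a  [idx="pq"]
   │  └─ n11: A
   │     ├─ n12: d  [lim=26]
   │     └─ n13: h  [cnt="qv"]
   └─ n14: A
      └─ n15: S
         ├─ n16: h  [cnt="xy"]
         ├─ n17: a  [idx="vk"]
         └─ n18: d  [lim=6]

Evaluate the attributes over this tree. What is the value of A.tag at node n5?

1. n1.sig = 14  [14]
2. n2.lim = -7  [terminal]
3. n1.fin = 29  [A.sig * 2 + 1]
4. n1.tag = "pk"  ["pk"]
5. n1.idx = false  [false]
6. n3.sig = -9  [len(A₀.tag) - 11]
7. n4.idx = "qv"  [terminal]
8. n5.sig = 17  [A₀.sig + 26]
9. n6.lim = 19  [terminal]
10. n7.sig = 16  [A₀.sig - 1]
11. n8.idx = "xq"  [terminal]
12. n9.cnt = "qp"  [terminal]
13. n10.idx = "pq"  [terminal]
14. n7.fin = 6  [A.sig * 3 - 42]
15. n7.tag = "qpxq"  [h.cnt ++ a₀.idx]
16. n7.idx = true  [A.sig > 15]
17. n11.sig = 23  [A₀.sig + 6]
18. n12.lim = 26  [terminal]
19. n13.cnt = "qv"  [terminal]
20. n11.fin = 7  [d.lim - 19]
21. n11.tag = "yqv"  ["y" ++ h.cnt]
22. n11.idx = false  [A.sig == d.lim]
23. n5.fin = 25  [d.lim + 6]
24. n5.tag = "yqv"  [if A₁.idx then A₂.tag else "z"]
25. n5.idx = true  [d.lim == 19]
26. n14.sig = 19  [A₁.fin - 6]
27. n16.cnt = "xy"  [terminal]
28. n17.idx = "vk"  [terminal]
29. n18.lim = 6  [terminal]
30. n15.lab = "kvk"  ["k" ++ a.idx]
31. n15.off = 28  [d.lim + 22]
32. n15.hot = "pp"  ["pp"]
33. n15.fin = true  [d.lim > 5]
34. n14.fin = 23  [(if S.fin then S.off else A.sig) - 5]
35. n14.tag = "kvkq"  [S.lab ++ "q"]
36. n14.idx = false  [A.sig > 19]
37. n3.fin = 25  [A₀.sig + A₂.fin + 11]
38. n3.tag = "qvk"  [a.idx ++ "k"]
39. n3.idx = true  [A₁.fin > 24]
40. n0.lab = "pkqvk"  [A₀.tag ++ A₁.tag]
41. n0.off = 29  [29]
42. n0.hot = "qvky"  [A₁.tag ++ "y"]
43. n0.fin = false  [A₀.fin == A₁.fin]

"yqv"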